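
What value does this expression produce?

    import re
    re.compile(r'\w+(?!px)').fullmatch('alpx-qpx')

None

`re.fullmatch` requires the pattern to consume the entire string.
Here the string isn't matched end-to-end, so the call returns None.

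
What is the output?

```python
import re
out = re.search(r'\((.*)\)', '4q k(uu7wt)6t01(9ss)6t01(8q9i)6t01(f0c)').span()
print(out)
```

(4, 39)

Unlike `match`, `search` isn't anchored — it looks for the pattern anywhere in the string.
The match spans [4:39] → '(uu7wt)6t01(9ss)6t01(8q9i)6t01(f0c)'.
Captured: group 1 = 'uu7wt)6t01(9ss)6t01(8q9i)6t01(f0c'.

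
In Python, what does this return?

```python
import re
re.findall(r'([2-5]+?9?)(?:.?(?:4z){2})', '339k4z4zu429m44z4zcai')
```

['339', '4']

Pattern: one or more of a character in [2-5] (lazy), then optionally a literal '9' (captured); then optionally any character, then the literal '4z' repeated 2 times (non-capturing group).
Walking the string: at [0:8] match '339k4z4z', group 1 = '339'; at [13:18] match '44z4z', group 1 = '4'.
`findall` collects group 1 from each match (2 total).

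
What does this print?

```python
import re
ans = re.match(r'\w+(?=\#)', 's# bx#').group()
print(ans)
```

`match` is anchored at position 0; if the pattern doesn't fit there, it returns None.
The match spans [0:1] → 's'.

s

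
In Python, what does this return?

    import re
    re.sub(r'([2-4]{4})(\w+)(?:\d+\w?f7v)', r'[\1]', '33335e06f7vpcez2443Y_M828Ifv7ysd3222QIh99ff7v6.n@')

'[3333]6.n@'

The pattern matches exactly 4 of a character in [2-4] (captured); then one or more of a word character (captured); then one or more of a digit, then optionally a word character, then the literal 'f7v' (non-capturing group).
Each match is replaced using the text its own group 1 captured.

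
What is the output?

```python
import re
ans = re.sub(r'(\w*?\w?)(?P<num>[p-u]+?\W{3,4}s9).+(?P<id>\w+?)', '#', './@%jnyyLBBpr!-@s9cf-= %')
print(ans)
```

./@%#-= %

The pattern matches zero or more of a word character (lazy), then optionally a word character (captured); then one or more of a character in [p-u] (lazy), then 3 to 4 of a non-word character, then the literal 's9' (captured as 'num'); then one or more of any character; then one or more of a word character (lazy) (captured as 'id').
Matches: at [4:20] → 'jnyyLBBpr!-@s9cf'.
`sub` substitutes '#' at each match site.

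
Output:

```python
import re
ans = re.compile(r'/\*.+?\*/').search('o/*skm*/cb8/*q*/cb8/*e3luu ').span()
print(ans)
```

(1, 8)

With the lazy modifier that quantifier settles for the fewest repetitions that let the rest of the pattern succeed (the atoms after it are unaffected and can still be greedy).
`re.search` scans for the first position where the pattern succeeds.
The match spans [1:8] → '/*skm*/'.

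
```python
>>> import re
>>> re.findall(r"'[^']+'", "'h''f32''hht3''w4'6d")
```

["'h'", "'f32'", "'hht3'", "'w4'"]

No capturing groups, so `findall` returns the 4 full match strings.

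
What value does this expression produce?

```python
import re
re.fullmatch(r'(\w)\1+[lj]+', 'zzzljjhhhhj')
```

For `fullmatch`, every character of the input must be accounted for by the pattern.
Here the string isn't matched end-to-end, so the call returns None.

None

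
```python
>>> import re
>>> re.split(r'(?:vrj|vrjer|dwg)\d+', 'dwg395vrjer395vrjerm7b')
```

`split` removes every match and returns the 3 fragments in between.

['', '', 'vrjerm7b']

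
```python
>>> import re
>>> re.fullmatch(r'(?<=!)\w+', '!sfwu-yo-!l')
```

`re.fullmatch` requires the pattern to consume the entire string.
Here there's no way to consume every character, so the call returns None.

None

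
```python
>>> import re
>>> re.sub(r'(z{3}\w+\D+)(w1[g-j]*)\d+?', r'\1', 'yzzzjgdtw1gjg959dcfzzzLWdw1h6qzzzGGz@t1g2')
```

Each match is replaced using the text its own group 1 captured.

'yzzzjgdtw1gjg959dcfzzzLWdqzzzGGz@t1g2'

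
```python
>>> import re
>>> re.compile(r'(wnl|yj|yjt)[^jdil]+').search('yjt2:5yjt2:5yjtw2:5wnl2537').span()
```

`search` walks the string left to right and returns the first match it finds.
The match spans [0:7] → 'yjt2:5y'.
Captured: group 1 = 'yj'.

(0, 7)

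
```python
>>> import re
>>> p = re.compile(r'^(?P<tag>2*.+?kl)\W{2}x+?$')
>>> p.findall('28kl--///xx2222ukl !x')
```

['28kl--///xx2222ukl']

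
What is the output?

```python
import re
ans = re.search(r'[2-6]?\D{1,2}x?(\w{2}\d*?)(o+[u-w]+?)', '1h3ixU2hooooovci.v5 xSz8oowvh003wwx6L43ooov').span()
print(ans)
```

(4, 14)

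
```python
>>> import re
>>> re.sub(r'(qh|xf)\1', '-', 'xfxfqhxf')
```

'-qhxf'

`\1` is not a pattern — it's the concrete string captured by group 1, re-applied verbatim.
Matches: at [0:4] → 'xfxf'.
Every occurrence is swapped for '-'.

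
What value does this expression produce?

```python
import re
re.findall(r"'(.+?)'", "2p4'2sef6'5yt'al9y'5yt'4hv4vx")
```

['2sef6', 'al9y']

With a single group, `findall` returns only what that group captured — 2 items.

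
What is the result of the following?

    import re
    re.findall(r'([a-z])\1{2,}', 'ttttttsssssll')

`\1` is not a pattern — it's the concrete string captured by group 1, re-applied verbatim.
Scanning left to right: at [0:6] match 'tttttt', group 1 = 't'; at [6:11] match 'sssss', group 1 = 's'.
One capturing group, so `findall` returns just the captured substring from each match — 2 in all.

['t', 's']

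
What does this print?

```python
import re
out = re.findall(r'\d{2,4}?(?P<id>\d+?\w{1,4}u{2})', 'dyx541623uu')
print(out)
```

This matches 2 to 4 of a digit (lazy); then one or more of a digit (lazy), then 1 to 4 of a word character, then exactly 2 of the literal 'u' (captured as 'id').
Lazy quantifiers expand one character at a time until the remainder of the pattern can match.
Walking the string: at [3:11] match '541623uu', group 1 = '1623uu'.
`findall` collects group 1 from the one match (1 total).

['1623uu']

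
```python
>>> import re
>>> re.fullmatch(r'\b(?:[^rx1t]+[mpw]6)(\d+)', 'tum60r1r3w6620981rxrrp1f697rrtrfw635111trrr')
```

This matches a word boundary (`\b`, zero-width); then one or more of any character except [rx1t], then one of [mpw], then a literal '6' (non-capturing group); then one or more of a digit (captured).
`re.fullmatch` is like wrapping the pattern in `^…$` (in single-line mode).
Here the string isn't matched end-to-end, so the call returns None.

None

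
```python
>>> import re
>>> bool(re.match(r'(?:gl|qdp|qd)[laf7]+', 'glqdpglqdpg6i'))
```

False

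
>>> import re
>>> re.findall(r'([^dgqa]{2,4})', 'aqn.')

`findall` collects group 1 from the one match (1 total).

['n.']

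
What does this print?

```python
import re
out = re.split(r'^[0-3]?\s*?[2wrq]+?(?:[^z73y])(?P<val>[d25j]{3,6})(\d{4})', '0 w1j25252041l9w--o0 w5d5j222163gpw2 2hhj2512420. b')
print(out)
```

This matches anchored at the start of the string; then optionally a character in [0-3], then zero or more of whitespace (lazy), then one or more of one of [2wrq] (lazy); then any character except [z73y] (non-capturing group); then 3 to 6 of one of [d25j] (captured as 'val'); then exactly 4 of a digit (captured).
Matches to split on: at [0:13] → '0 w1j25252041'.
With a capturing group present, the delimiter's captured portion is kept in the result list.

['', 'j2525', '2041', 'l9w--o0 w5d5j222163gpw2 2hhj2512420. b']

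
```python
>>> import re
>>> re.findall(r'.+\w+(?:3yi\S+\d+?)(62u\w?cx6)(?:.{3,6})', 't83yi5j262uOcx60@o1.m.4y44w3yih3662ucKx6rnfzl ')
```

['62uOcx6']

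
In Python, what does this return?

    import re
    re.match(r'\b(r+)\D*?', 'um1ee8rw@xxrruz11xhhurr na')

None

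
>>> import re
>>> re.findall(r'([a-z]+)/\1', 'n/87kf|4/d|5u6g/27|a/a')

['a']

`\1` is not a pattern — it's the concrete string captured by group 1, re-applied verbatim.
Matches: at [19:22] match 'a/a', group 1 = 'a'.
One capturing group, so `findall` returns just the captured substring from the one match — 1 in all.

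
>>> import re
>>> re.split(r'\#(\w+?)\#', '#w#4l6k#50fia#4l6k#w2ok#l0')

Matches to split on: at [0:3] → '#w#'; at [7:14] → '#50fia#'; at [18:24] → '#w2ok#'.
With a capturing group present, the delimiter's captured portion is kept in the result list.

['', 'w', '4l6k', '50fia', '4l6k', 'w2ok', 'l0']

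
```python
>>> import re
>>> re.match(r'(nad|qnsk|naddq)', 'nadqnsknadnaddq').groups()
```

('nad',)

With `match`, the pattern is implicitly anchored at the beginning.
The match spans [0:3] → 'nad'.
Captured: group 1 = 'nad'.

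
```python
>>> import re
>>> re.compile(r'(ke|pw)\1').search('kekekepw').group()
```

'keke'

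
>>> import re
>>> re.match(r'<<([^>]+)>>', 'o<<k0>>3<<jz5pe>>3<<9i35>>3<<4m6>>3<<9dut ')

None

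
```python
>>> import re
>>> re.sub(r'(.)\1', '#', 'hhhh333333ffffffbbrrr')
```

After group 1 captures some text, `\1` only succeeds where that same text appears again.
Each match is replaced by '#'.

'##########r'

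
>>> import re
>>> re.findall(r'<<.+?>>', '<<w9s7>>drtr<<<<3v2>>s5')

The `?` after the quantifier makes it lazy — it takes as little as possible before letting the rest of the pattern try.
Since nothing is captured, `findall` lists the 2 matched substrings directly.

['<<w9s7>>', '<<<<3v2>>']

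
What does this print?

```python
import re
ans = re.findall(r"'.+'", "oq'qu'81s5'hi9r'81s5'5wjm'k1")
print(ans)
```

["'qu'81s5'hi9r'81s5'5wjm'"]

Since nothing is captured, `findall` lists the 1 matched substring directly.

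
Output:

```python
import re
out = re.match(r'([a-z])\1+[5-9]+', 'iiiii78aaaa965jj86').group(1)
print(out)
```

`\1` is not a pattern — it's the concrete string captured by group 1, re-applied verbatim.
`re.match` only tries the pattern at the start of the string.
The match spans [0:7] → 'iiiii78'.
Captured: group 1 = 'i'.

i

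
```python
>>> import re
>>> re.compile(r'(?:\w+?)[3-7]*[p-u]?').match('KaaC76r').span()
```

The pattern matches one or more of a word character (lazy) (non-capturing group); then zero or more of a character in [3-7], then optionally a character in [p-u].
`match` is anchored at position 0; if the pattern doesn't fit there, it returns None.
The match spans [0:1] → 'K'.

(0, 1)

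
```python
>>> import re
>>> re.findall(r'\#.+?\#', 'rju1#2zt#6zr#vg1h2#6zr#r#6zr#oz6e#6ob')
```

['#2zt#', '#vg1h2#', '#r#', '#oz6e#']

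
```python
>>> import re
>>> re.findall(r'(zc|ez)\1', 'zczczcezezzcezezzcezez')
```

A backreference is literal: `\1` must see the identical characters the first group matched.
Because there's exactly one group, `findall` drops the full match and keeps group 1 from each hit.

['zc', 'ez', 'ez', 'ez']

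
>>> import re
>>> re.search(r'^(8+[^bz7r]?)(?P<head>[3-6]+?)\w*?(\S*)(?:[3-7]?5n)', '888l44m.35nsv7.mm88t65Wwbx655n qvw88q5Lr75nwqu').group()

'888l44m.35nsv7.mm88t65Wwbx655n'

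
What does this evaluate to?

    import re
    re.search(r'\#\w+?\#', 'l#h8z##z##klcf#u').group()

'#h8z#'

The match spans [1:6] → '#h8z#'.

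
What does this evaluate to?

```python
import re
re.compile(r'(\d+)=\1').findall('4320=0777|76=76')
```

After group 1 captures some text, `\1` only succeeds where that same text appears again.
Matches: at [3:6] match '0=0', group 1 = '0'; at [10:15] match '76=76', group 1 = '76'.
`findall` collects group 1 from each match (2 total).

['0', '76']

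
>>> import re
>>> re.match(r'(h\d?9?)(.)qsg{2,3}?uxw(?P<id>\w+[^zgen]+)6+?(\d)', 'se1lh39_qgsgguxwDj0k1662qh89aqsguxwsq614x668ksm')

None

Pattern: the literal 'h', then optionally a digit, then optionally the literal '9' (captured); then any character (captured); then the literal 'qs', then 2 to 3 of the literal 'g' (lazy), then the literal 'uxw'; then one or more of a word character, then one or more of any character except [zgen] (captured as 'id'); then one or more of a literal '6' (lazy); then a digit (captured).
`re.match` won't scan ahead — the pattern has to work from the very first character.
Here position 0 doesn't satisfy it, so the call returns None.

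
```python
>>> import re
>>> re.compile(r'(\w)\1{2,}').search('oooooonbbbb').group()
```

'oooooo'

`\1` is not a pattern — it's the concrete string captured by group 1, re-applied verbatim.
`re.search` scans for the first position where the pattern succeeds.
The match spans [0:6] → 'oooooo'.
Captured: group 1 = 'o'.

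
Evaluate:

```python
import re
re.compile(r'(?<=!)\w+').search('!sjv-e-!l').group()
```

'sjv'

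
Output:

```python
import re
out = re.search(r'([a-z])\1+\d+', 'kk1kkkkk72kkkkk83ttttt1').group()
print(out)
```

`\1` is not a pattern — it's the concrete string captured by group 1, re-applied verbatim.
Unlike `match`, `search` isn't anchored — it looks for the pattern anywhere in the string.
The match spans [0:3] → 'kk1'.
Captured: group 1 = 'k'.

kk1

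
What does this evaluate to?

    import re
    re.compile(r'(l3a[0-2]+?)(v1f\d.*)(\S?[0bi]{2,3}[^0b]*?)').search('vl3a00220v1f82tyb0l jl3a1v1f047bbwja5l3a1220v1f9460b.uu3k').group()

'l3a00220v1f82tyb0l jl3a1v1f047bbwja5l3a1220v1f9460b'

This matches the literal 'l3a', then one or more of a character in [0-2] (lazy) (captured); then the literal 'v1f', then a digit, then zero or more of any character (captured); then optionally a non-whitespace character, then 2 to 3 of one of [0bi], then zero or more of any character except [0b] (lazy) (captured).
A non-greedy quantifier consumes as few characters as it can — just enough that the remainder of the pattern still matches from where it stops; whatever follows it matches normally.
Unlike `match`, `search` isn't anchored — it looks for the pattern anywhere in the string.
The match spans [1:52] → 'l3a00220v1f82tyb0l jl3a1v1f047bbwja5l3a1220v1f9460b'.
Captured: group 1 = 'l3a00220', group 2 = 'v1f82tyb0l jl3a1v1f047bbwja5l3a1220v1f946', group 3 = '0b'.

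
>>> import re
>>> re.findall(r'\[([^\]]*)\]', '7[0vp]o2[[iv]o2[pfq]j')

Walking the string: at [1:6] match '[0vp]', group 1 = '0vp'; at [8:13] match '[[iv]', group 1 = '[iv'; at [15:20] match '[pfq]', group 1 = 'pfq'.
Because there's exactly one group, `findall` drops the full match and keeps group 1 from each hit.

['0vp', '[iv', 'pfq']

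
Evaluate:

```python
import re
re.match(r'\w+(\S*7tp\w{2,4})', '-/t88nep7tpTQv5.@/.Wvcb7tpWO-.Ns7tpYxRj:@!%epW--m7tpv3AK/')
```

None

Pattern: one or more of a word character; then zero or more of a non-whitespace character, then the literal '7tp', then 2 to 4 of a word character (captured).
`re.match` won't scan ahead — the pattern has to work from the very first character.
Here the pattern fails at index 0, so the call returns None.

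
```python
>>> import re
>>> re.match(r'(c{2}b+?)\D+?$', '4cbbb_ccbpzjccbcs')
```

None

`match` is anchored at position 0; if the pattern doesn't fit there, it returns None.
Here position 0 doesn't satisfy it, so the call returns None.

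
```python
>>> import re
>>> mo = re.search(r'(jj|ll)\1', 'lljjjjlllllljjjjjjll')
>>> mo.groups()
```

('jj',)

After group 1 captures some text, `\1` only succeeds where that same text appears again.
`re.search` scans for the first position where the pattern succeeds.
The match spans [2:6] → 'jjjj'.
Captured: group 1 = 'jj'.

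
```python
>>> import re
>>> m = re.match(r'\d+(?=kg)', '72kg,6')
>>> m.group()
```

`match` is anchored at position 0; if the pattern doesn't fit there, it returns None.
The match spans [0:2] → '72'.

'72'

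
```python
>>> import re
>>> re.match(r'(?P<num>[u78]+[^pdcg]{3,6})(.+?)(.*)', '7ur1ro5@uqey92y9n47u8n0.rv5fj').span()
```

(0, 29)

`re.match` won't scan ahead — the pattern has to work from the very first character.
The match spans [0:29] → '7ur1ro5@uqey92y9n47u8n0.rv5fj'.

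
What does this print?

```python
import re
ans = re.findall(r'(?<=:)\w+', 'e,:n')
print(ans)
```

['n']

The positive lookaround only admits positions where the adjacent text matches; those characters stay outside the span.
Since nothing is captured, `findall` lists the 1 matched substring directly.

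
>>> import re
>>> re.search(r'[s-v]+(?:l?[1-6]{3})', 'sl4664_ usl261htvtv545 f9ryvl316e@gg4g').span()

(0, 5)

Pattern: one or more of a character in [s-v]; then optionally a literal 'l', then exactly 3 of a character in [1-6] (non-capturing group).
Unlike `match`, `search` isn't anchored — it looks for the pattern anywhere in the string.
The match spans [0:5] → 'sl466'.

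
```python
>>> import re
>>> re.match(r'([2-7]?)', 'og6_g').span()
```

(0, 0)

`re.match` won't scan ahead — the pattern has to work from the very first character.
The match spans [0:0] → ''.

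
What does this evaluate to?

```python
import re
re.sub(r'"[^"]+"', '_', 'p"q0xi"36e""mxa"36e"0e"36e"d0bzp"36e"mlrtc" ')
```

Matches: at [1:7] → '"q0xi"'; at [11:16] → '"mxa"'; at [19:23] → '"0e"'; at [26:33] → '"d0bzp"'; at [36:43] → '"mlrtc"'.
`sub` substitutes '_' at each match site.

'p_36e"_36e_36e_36e_ '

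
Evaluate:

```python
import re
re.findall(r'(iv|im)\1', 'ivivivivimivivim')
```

['iv', 'iv', 'iv']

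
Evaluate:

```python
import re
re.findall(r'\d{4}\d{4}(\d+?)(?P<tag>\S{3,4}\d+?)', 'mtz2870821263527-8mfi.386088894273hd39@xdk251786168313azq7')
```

Multiple groups make `findall` return tuples — one 2-tuple for each match.

[('6', '3527'), ('42', '73hd3'), ('831', '3azq7')]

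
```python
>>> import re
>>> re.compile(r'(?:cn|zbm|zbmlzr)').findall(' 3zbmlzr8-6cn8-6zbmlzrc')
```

The regex engine tests alternatives in the order written; an earlier branch that matches wins even if a later one would match more.
`findall` yields the raw match text (3 of them) because the pattern has no groups.

['zbm', 'cn', 'zbm']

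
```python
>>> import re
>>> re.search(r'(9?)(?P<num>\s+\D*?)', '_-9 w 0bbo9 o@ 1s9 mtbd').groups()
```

('9', ' ')

The match spans [2:4] → '9 '.
Captured: group 1 = '9', group 2 = ' '.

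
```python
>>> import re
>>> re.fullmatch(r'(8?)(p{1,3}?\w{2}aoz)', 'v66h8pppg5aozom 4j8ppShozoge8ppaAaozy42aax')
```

None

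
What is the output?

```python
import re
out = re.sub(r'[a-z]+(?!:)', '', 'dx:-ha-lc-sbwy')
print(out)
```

x:---

A negative assertion filters positions out without eating any characters.
Matches: at [0:1] → 'd'; at [4:6] → 'ha'; at [7:9] → 'lc'; at [10:14] → 'sbwy'.
`sub` substitutes '' at each match site.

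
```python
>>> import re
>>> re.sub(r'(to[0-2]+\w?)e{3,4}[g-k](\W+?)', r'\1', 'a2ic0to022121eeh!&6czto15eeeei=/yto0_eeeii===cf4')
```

The pattern matches the literal 'to', then one or more of a character in [0-2], then optionally a word character (captured); then 3 to 4 of the literal 'e', then a character in [g-k]; then one or more of a non-word character (lazy) (captured).
The `?` after the quantifier makes it lazy — it takes as little as possible before letting the rest of the pattern try.
Matches: at [21:31] → 'to15eeeei='.
Each match is replaced using the text its own group 1 captured.

'a2ic0to022121eeh!&6czto15/yto0_eeeii===cf4'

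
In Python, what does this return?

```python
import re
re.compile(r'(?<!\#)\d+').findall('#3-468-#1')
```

`(?!…)`/`(?<!…)` only lets a position through if the neighbouring text does NOT match; no characters are consumed.
Scanning left to right: at [3:6] → '468'.
Since nothing is captured, `findall` lists the 1 matched substring directly.

['468']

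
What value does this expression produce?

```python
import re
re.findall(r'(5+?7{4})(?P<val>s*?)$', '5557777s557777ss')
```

Multiple groups make `findall` return tuples — one 2-tuple for the one match.

[('557777', 'ss')]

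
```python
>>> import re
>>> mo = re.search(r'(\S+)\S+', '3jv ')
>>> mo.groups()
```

The pattern matches one or more of a non-whitespace character (captured); then one or more of a non-whitespace character.
`re.search` scans for the first position where the pattern succeeds.
The match spans [0:3] → '3jv'.
Captured: group 1 = '3j'.

('3j',)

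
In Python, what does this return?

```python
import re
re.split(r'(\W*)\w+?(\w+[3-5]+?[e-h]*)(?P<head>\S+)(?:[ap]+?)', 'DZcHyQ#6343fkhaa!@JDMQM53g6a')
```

['DZcHyQ', '#', '343f', 'khaa!@JDMQM53g6', '']

With the lazy modifier that quantifier settles for the fewest repetitions that let the rest of the pattern succeed (the atoms after it are unaffected and can still be greedy).
With a capturing group present, the delimiter's captured portion is kept in the result list.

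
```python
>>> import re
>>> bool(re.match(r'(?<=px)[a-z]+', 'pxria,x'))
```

With `match`, the pattern is implicitly anchored at the beginning.
Here position 0 doesn't satisfy it, so the call returns None, and `bool(None)` is False.

False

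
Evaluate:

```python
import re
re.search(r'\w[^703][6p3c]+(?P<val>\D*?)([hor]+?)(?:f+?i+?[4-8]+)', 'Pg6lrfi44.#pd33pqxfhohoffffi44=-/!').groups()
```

The pattern matches a word character, then any character except [703], then one or more of one of [6p3c]; then zero or more of a non-digit (lazy) (captured as 'val'); then one or more of one of [hor] (lazy) (captured); then one or more of the literal 'f' (lazy), then one or more of a literal 'i' (lazy), then one or more of a character in [4-8] (non-capturing group).
`search` walks the string left to right and returns the first match it finds.
The match spans [0:9] → 'Pg6lrfi44'.
Captured: group 1 = 'l', group 2 = 'r'.

('l', 'r')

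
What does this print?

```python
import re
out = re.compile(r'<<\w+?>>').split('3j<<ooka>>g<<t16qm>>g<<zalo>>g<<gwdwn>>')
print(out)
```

Each match becomes a cut point; 5 segments remain.

['3j', 'g', 'g', 'g', '']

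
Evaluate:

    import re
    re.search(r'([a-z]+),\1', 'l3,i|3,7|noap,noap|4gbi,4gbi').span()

`\1` is not a pattern — it's the concrete string captured by group 1, re-applied verbatim.
`re.search` scans for the first position where the pattern succeeds.
The match spans [9:18] → 'noap,noap'.
Captured: group 1 = 'noap'.

(9, 18)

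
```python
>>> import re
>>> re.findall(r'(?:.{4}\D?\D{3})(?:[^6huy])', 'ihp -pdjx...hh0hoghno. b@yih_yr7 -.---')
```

['ihp -pdjx', '.hh0hoghn', 'o. b@yih_', 'yr7 -.---']

This matches exactly 4 of any character, then optionally a non-digit, then exactly 3 of a non-digit (non-capturing group); then any character except [6huy] (non-capturing group).
No capturing groups, so `findall` returns the 4 full match strings.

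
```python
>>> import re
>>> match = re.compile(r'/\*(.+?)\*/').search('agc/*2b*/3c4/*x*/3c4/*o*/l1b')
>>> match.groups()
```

('2b',)

`search` walks the string left to right and returns the first match it finds.
The match spans [3:9] → '/*2b*/'.
Captured: group 1 = '2b'.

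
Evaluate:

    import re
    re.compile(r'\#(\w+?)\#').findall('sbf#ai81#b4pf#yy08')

`findall` collects group 1 from the one match (1 total).

['ai81']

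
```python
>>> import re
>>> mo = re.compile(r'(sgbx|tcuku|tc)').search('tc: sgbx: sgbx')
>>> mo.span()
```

Unlike `match`, `search` isn't anchored — it looks for the pattern anywhere in the string.
The match spans [0:2] → 'tc'.
Captured: group 1 = 'tc'.

(0, 2)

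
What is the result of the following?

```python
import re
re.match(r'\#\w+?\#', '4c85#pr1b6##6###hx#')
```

None

With `match`, the pattern is implicitly anchored at the beginning.
Here the string doesn't start with a match, so the call returns None.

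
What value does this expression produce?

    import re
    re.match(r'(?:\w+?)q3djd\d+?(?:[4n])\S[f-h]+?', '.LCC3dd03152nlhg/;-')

None

Pattern: one or more of a word character (lazy) (non-capturing group); then the literal 'q3d', then the literal 'jd'; then one or more of a digit (lazy); then one of [4n] (non-capturing group); then a non-whitespace character, then one or more of a character in [f-h] (lazy).
`re.match` only tries the pattern at the start of the string.
Here the string doesn't start with a match, so the call returns None.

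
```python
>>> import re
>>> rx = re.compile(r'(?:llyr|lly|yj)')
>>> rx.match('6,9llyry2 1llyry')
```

None

With `match`, the pattern is implicitly anchored at the beginning.
Here the string doesn't start with a match, so the call returns None.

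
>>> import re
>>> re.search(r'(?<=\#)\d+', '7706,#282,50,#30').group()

The positive lookaround only admits positions where the adjacent text matches; those characters stay outside the span.
The match spans [6:9] → '282'.

'282'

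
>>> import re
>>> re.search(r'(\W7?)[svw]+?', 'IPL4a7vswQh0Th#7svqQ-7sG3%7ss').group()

'#7s'

The pattern matches a non-word character, then optionally the literal '7' (captured); then one or more of one of [svw] (lazy).
The `?` after the quantifier makes it lazy — it takes as little as possible before letting the rest of the pattern try.
`re.search` tries every starting position until one works.
The match spans [14:17] → '#7s'.
Captured: group 1 = '#7'.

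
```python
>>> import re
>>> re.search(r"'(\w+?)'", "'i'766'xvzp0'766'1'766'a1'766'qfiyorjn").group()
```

"'i'"

`re.search` scans for the first position where the pattern succeeds.
The match spans [0:3] → "'i'".
Captured: group 1 = 'i'.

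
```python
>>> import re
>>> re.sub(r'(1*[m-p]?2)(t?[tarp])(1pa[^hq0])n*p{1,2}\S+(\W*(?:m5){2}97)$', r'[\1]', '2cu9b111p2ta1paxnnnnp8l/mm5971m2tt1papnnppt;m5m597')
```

Pattern: zero or more of the literal '1', then optionally a character in [m-p], then a literal '2' (captured); then optionally the literal 't', then one of [tarp] (captured); then the literal '1pa', then any character except [hq0] (captured); then zero or more of the literal 'n', then 1 to 2 of a literal 'p', then one or more of a non-whitespace character; then zero or more of a non-word character, then the literal 'm5' repeated 2 times, then the literal '97' (captured); then anchored at the end.
Each match is replaced using the text its own group 1 captured.

'2cu9b[111p2]'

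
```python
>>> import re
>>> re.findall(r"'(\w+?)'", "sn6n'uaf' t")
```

Matches: at [4:9] match "'uaf'", group 1 = 'uaf'.
With a single group, `findall` returns only what that group captured — 1 item.

['uaf']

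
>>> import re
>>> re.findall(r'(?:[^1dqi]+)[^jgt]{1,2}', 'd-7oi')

['-7oi']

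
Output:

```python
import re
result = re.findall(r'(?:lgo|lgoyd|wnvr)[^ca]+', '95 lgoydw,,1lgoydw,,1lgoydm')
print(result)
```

['lgoydw,,1lgoydw,,1lgoydm']

Walking the string: at [3:27] → 'lgoydw,,1lgoydw,,1lgoydm'.
Since nothing is captured, `findall` lists the 1 matched substring directly.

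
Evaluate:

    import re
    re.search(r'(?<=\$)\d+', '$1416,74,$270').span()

(1, 5)

Lookahead/lookbehind check context without consuming it, so the matched span excludes the asserted characters.
`re.search` scans for the first position where the pattern succeeds.
The match spans [1:5] → '1416'.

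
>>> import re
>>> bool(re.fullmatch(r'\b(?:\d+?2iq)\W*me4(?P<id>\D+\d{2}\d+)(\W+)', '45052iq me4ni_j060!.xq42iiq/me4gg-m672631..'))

False

This matches a word boundary (`\b`, zero-width); then one or more of a digit (lazy), then the literal '2iq' (non-capturing group); then zero or more of a non-word character, then the literal 'me4'; then one or more of a non-digit, then exactly 2 of a digit, then one or more of a digit (captured as 'id'); then one or more of a non-word character (captured).
`fullmatch` succeeds only if the pattern covers the string from start to end.
Here the pattern can't cover the whole string, so the call returns None, and `bool(None)` is False.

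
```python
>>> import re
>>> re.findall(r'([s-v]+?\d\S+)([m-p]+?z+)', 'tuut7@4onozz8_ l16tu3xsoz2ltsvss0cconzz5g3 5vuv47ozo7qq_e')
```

[('tuut7@4on', 'ozz'), ('tu3xsoz2ltsvss0cco', 'nzz'), ('vuv47', 'oz')]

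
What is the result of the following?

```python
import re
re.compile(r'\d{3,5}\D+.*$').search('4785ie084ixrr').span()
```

(0, 13)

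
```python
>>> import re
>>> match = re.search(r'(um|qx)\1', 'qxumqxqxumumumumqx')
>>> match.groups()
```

The match spans [4:8] → 'qxqx'.
Captured: group 1 = 'qx'.

('qx',)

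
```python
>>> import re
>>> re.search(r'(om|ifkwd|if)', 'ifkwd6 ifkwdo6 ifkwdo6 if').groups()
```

The regex engine tests alternatives in the order written; an earlier branch that matches wins even if a later one would match more.
`re.search` scans for the first position where the pattern succeeds.
The match spans [0:5] → 'ifkwd'.
Captured: group 1 = 'ifkwd'.

('ifkwd',)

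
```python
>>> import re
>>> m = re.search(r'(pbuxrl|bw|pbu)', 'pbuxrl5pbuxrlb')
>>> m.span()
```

The regex engine tests alternatives in the order written; an earlier branch that matches wins even if a later one would match more.
`search` walks the string left to right and returns the first match it finds.
The match spans [0:6] → 'pbuxrl'.
Captured: group 1 = 'pbuxrl'.

(0, 6)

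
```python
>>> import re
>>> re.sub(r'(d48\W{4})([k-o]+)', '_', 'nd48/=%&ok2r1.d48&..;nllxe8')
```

'n_2r1._xe8'

This matches the literal 'd48', then exactly 4 of a non-word character (captured); then one or more of a character in [k-o] (captured).
Every occurrence is swapped for '_'.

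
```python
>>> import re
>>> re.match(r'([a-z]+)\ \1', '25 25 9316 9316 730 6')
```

With `match`, the pattern is implicitly anchored at the beginning.
Here position 0 doesn't satisfy it, so the call returns None.

None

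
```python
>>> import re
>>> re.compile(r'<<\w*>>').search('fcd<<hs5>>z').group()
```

'<<hs5>>'

`search` walks the string left to right and returns the first match it finds.
The match spans [3:10] → '<<hs5>>'.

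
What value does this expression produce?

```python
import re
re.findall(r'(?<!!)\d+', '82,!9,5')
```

Because the assertion is negative and zero-width, positions next to the forbidden text are skipped.
Scanning left to right: at [0:2] → '82'; at [6:7] → '5'.
No capturing groups, so `findall` returns the 2 full match strings.

['82', '5']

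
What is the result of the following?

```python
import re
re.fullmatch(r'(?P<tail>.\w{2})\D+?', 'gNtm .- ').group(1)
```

'gNt'

Pattern: any character, then exactly 2 of a word character (captured as 'tail'); then one or more of a non-digit (lazy).
`fullmatch` succeeds only if the pattern covers the string from start to end.
The match spans [0:8] → 'gNtm .- '.
Captured: group 1 = 'gNt'.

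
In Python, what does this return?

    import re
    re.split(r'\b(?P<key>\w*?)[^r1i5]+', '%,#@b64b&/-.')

['%,#@', '', '']

Pattern: a word boundary (`\b`, zero-width); then zero or more of a word character (lazy) (captured as 'key'); then one or more of any character except [r1i5].
Lazy quantifiers expand one character at a time until the remainder of the pattern can match.
Matches to split on: at [4:12] → 'b64b&/-.'.
With a capturing group present, the delimiter's captured portion is kept in the result list.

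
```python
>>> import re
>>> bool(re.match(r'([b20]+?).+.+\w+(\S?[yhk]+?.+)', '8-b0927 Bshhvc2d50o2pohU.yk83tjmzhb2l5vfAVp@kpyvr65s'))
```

False

`match` is anchored at position 0; if the pattern doesn't fit there, it returns None.
Here the pattern fails at index 0, so the call returns None, and `bool(None)` is False.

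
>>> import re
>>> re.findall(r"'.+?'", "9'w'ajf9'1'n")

["'w'", "'1'"]

No capturing groups, so `findall` returns the 2 full match strings.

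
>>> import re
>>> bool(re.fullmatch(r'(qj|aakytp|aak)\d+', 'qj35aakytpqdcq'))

`re.fullmatch` requires the pattern to consume the entire string.
Here the pattern can't cover the whole string, so the call returns None, and `bool(None)` is False.

False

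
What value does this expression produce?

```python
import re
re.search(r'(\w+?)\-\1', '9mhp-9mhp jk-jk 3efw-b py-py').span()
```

After group 1 captures some text, `\1` only succeeds where that same text appears again.
`re.search` tries every starting position until one works.
The match spans [0:9] → '9mhp-9mhp'.
Captured: group 1 = '9mhp'.

(0, 9)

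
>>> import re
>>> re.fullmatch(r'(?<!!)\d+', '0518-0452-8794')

The negative lookaround is zero-width — it rules out positions where the adjacent text would match, without consuming anything.
`re.fullmatch` requires the pattern to consume the entire string.
Here the pattern can't cover the whole string, so the call returns None.

None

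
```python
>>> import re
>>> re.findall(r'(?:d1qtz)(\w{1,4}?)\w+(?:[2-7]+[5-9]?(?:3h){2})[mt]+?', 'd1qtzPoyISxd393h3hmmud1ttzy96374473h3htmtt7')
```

['P']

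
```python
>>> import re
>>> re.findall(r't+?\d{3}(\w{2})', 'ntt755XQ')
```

['XQ']

One capturing group, so `findall` returns just the captured substring from the one match — 1 in all.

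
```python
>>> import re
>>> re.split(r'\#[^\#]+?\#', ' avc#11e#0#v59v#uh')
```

[' avc', '0', 'uh']

Matches to split on: at [4:9] → '#11e#'; at [10:16] → '#v59v#'.
`split` removes every match and returns the 3 fragments in between.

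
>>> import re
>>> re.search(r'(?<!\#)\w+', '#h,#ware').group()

'are'

The negative lookaround is zero-width — it rules out positions where the adjacent text would match, without consuming anything.
The match spans [5:8] → 'are'.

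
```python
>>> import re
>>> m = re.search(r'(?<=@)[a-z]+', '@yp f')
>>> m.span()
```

(1, 3)

Because the assertion is zero-width, the text it checks is not consumed and won't appear in the result.
`re.search` tries every starting position until one works.
The match spans [1:3] → 'yp'.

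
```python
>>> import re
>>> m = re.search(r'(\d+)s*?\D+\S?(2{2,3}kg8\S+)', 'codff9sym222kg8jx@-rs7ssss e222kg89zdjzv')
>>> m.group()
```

This matches one or more of a digit (captured); then zero or more of a literal 's' (lazy), then one or more of a non-digit, then optionally a non-whitespace character; then 2 to 3 of a literal '2', then the literal 'kg8', then one or more of a non-whitespace character (captured).
`re.search` tries every starting position until one works.
The match spans [5:26] → '9sym222kg8jx@-rs7ssss'.
Captured: group 1 = '9', group 2 = '22kg8jx@-rs7ssss'.

'9sym222kg8jx@-rs7ssss'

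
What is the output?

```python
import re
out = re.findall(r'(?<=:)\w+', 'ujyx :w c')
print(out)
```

['w']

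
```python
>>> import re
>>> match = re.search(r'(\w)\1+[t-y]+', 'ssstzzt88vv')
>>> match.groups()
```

`\1` has to match the exact text group 1 already captured.
`re.search` scans for the first position where the pattern succeeds.
The match spans [0:4] → 'ssst'.
Captured: group 1 = 's'.

('s',)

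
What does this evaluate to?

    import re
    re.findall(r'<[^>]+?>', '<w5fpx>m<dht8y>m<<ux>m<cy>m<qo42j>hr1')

['<w5fpx>', '<dht8y>', '<<ux>', '<cy>', '<qo42j>']

`findall` yields the raw match text (5 of them) because the pattern has no groups.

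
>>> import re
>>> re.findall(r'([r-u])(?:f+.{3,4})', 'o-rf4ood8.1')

The pattern matches a character in [r-u] (captured); then one or more of the literal 'f', then 3 to 4 of any character (non-capturing group).
Walking the string: at [2:8] match 'rf4ood', group 1 = 'r'.
One capturing group, so `findall` returns just the captured substring from the one match — 1 in all.

['r']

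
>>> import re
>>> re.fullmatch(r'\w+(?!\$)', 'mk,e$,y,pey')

None

For `fullmatch`, every character of the input must be accounted for by the pattern.
Here the pattern can't cover the whole string, so the call returns None.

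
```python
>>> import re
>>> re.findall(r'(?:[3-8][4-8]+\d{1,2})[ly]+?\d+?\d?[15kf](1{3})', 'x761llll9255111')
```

['111']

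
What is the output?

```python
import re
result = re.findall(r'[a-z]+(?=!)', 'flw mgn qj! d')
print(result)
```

['qj']

The positive lookaround only admits positions where the adjacent text matches; those characters stay outside the span.
Walking the string: at [8:10] → 'qj'.
No capturing groups, so `findall` returns the 1 full match string.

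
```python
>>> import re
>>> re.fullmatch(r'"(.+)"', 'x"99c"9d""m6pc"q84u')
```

None

`fullmatch` succeeds only if the pattern covers the string from start to end.
Here the string isn't matched end-to-end, so the call returns None.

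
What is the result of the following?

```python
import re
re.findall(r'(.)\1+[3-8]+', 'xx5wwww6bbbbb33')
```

['x', 'w', 'b']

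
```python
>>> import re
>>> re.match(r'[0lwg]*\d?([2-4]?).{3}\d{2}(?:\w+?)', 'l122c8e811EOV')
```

None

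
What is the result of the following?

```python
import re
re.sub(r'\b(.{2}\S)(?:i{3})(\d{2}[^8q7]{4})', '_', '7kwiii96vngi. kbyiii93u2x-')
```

'_. _'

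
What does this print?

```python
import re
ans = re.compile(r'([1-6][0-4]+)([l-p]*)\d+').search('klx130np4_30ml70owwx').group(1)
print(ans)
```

130

The pattern matches a character in [1-6], then one or more of a character in [0-4] (captured); then zero or more of a character in [l-p] (captured); then one or more of a digit.
`re.search` tries every starting position until one works.
The match spans [3:9] → '130np4'.
Captured: group 1 = '130', group 2 = 'np'.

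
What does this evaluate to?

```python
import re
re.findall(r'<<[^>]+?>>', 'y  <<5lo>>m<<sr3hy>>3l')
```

['<<5lo>>', '<<sr3hy>>']

Walking the string: at [3:10] → '<<5lo>>'; at [11:20] → '<<sr3hy>>'.
With no groups in the pattern, `findall` gives back each whole match — 2 here.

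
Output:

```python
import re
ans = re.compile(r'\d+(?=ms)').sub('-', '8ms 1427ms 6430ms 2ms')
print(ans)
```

-ms -ms -ms -ms

The `(?=…)`/`(?<=…)` assertion just peeks at neighbouring text; it doesn't advance the match position.
`sub` substitutes '-' at each match site.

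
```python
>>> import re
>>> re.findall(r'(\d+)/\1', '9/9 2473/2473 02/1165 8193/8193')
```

['9', '2473', '8193']

`\1` has to match the exact text group 1 already captured.
Walking the string: at [0:3] match '9/9', group 1 = '9'; at [4:13] match '2473/2473', group 1 = '2473'; at [22:31] match '8193/8193', group 1 = '8193'.
With a single group, `findall` returns only what that group captured — 3 items.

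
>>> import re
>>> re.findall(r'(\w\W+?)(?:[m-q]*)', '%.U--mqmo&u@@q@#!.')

['U-', 'o&', 'u@', 'q@']

The `?` after the quantifier makes it lazy — it takes as little as possible before letting the rest of the pattern try.
Because there's exactly one group, `findall` drops the full match and keeps group 1 from each hit.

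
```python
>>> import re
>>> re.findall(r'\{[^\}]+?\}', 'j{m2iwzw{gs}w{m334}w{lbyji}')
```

['{m2iwzw{gs}', '{m334}', '{lbyji}']

No capturing groups, so `findall` returns the 3 full match strings.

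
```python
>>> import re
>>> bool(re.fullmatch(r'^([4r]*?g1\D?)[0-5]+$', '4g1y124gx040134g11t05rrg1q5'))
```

Pattern: anchored at the start of the string; then zero or more of one of [4r] (lazy), then the literal 'g1', then optionally a non-digit (captured); then one or more of a character in [0-5]; then anchored at the end.
`fullmatch` succeeds only if the pattern covers the string from start to end.
Here the pattern can't cover the whole string, so the call returns None, and `bool(None)` is False.

False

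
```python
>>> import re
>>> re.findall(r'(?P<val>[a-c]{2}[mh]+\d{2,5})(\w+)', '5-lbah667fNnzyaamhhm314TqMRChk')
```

[('bah667', 'fNnzyaamhhm314TqMRChk')]

This matches exactly 2 of a character in [a-c], then one or more of one of [mh], then 2 to 5 of a digit (captured as 'val'); then one or more of a word character (captured).
`findall` packs the 2 group values into a tuple for every match.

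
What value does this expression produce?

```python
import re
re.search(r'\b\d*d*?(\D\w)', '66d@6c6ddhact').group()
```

'66d@6'

This matches a word boundary (`\b`, zero-width); then zero or more of a digit, then zero or more of the literal 'd' (lazy); then a non-digit, then a word character (captured).
`re.search` tries every starting position until one works.
The match spans [0:5] → '66d@6'.
Captured: group 1 = '@6'.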